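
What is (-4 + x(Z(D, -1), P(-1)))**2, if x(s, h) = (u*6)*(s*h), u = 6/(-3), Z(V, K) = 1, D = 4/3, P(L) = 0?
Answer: 16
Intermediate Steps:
D = 4/3 (D = 4*(1/3) = 4/3 ≈ 1.3333)
u = -2 (u = 6*(-1/3) = -2)
x(s, h) = -12*h*s (x(s, h) = (-2*6)*(s*h) = -12*h*s)
(-4 + x(Z(D, -1), P(-1)))**2 = (-4 - 12*0*1)**2 = (-4 + 0)**2 = (-4)**2 = 16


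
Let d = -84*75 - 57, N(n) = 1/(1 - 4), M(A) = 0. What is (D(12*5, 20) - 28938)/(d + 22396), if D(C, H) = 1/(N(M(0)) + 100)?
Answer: -8652459/4795661 ≈ -1.8042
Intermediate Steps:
N(n) = -⅓ (N(n) = 1/(-3) = -⅓)
d = -6357 (d = -6300 - 57 = -6357)
D(C, H) = 3/299 (D(C, H) = 1/(-⅓ + 100) = 1/(299/3) = 3/299)
(D(12*5, 20) - 28938)/(d + 22396) = (3/299 - 28938)/(-6357 + 22396) = -8652459/299/16039 = -8652459/299*1/16039 = -8652459/4795661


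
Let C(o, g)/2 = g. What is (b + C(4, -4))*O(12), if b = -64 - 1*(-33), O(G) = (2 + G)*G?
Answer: -6552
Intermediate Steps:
C(o, g) = 2*g
O(G) = G*(2 + G)
b = -31 (b = -64 + 33 = -31)
(b + C(4, -4))*O(12) = (-31 + 2*(-4))*(12*(2 + 12)) = (-31 - 8)*(12*14) = -39*168 = -6552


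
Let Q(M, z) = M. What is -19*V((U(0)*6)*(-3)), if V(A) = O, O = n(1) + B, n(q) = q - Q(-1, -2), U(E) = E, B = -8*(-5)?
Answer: -798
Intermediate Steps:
B = 40
n(q) = 1 + q (n(q) = q - 1*(-1) = q + 1 = 1 + q)
O = 42 (O = (1 + 1) + 40 = 2 + 40 = 42)
V(A) = 42
-19*V((U(0)*6)*(-3)) = -19*42 = -798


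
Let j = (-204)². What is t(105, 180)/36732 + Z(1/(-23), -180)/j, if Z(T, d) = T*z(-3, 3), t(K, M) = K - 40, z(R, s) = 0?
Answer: 65/36732 ≈ 0.0017696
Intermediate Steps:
t(K, M) = -40 + K
j = 41616
Z(T, d) = 0 (Z(T, d) = T*0 = 0)
t(105, 180)/36732 + Z(1/(-23), -180)/j = (-40 + 105)/36732 + 0/41616 = 65*(1/36732) + 0*(1/41616) = 65/36732 + 0 = 65/36732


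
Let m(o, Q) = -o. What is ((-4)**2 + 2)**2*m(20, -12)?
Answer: -6480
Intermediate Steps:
((-4)**2 + 2)**2*m(20, -12) = ((-4)**2 + 2)**2*(-1*20) = (16 + 2)**2*(-20) = 18**2*(-20) = 324*(-20) = -6480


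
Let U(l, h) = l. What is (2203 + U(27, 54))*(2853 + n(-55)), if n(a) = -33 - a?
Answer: 6411250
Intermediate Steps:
(2203 + U(27, 54))*(2853 + n(-55)) = (2203 + 27)*(2853 + (-33 - 1*(-55))) = 2230*(2853 + (-33 + 55)) = 2230*(2853 + 22) = 2230*2875 = 6411250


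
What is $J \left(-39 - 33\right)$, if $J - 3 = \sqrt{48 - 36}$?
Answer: $-216 - 144 \sqrt{3} \approx -465.42$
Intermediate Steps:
$J = 3 + 2 \sqrt{3}$ ($J = 3 + \sqrt{48 - 36} = 3 + \sqrt{12} = 3 + 2 \sqrt{3} \approx 6.4641$)
$J \left(-39 - 33\right) = \left(3 + 2 \sqrt{3}\right) \left(-39 - 33\right) = \left(3 + 2 \sqrt{3}\right) \left(-72\right) = -216 - 144 \sqrt{3}$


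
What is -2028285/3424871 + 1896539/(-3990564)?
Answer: -14589402524209/13667166917244 ≈ -1.0675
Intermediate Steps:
-2028285/3424871 + 1896539/(-3990564) = -2028285*1/3424871 + 1896539*(-1/3990564) = -2028285/3424871 - 1896539/3990564 = -14589402524209/13667166917244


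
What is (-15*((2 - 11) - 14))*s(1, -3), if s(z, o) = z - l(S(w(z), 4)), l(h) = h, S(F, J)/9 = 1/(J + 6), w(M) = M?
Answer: 69/2 ≈ 34.500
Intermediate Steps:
S(F, J) = 9/(6 + J) (S(F, J) = 9/(J + 6) = 9/(6 + J))
s(z, o) = -9/10 + z (s(z, o) = z - 9/(6 + 4) = z - 9/10 = -9/10 + z)
(-15*((2 - 11) - 14))*s(1, -3) = (-15*((2 - 11) - 14))*(-9/10 + 1) = -15*(-9 - 14)*(⅒) = -15*(-23)*(⅒) = 345*(⅒) = 69/2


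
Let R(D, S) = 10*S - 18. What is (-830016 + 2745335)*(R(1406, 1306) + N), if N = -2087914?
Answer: -3974041764168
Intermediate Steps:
R(D, S) = -18 + 10*S
(-830016 + 2745335)*(R(1406, 1306) + N) = (-830016 + 2745335)*((-18 + 10*1306) - 2087914) = 1915319*((-18 + 13060) - 2087914) = 1915319*(13042 - 2087914) = 1915319*(-2074872) = -3974041764168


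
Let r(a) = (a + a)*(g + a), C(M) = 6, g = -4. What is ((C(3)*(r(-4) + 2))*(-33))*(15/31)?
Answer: -196020/31 ≈ -6323.2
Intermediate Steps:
r(a) = 2*a*(-4 + a) (r(a) = (a + a)*(-4 + a) = (2*a)*(-4 + a) = 2*a*(-4 + a))
((C(3)*(r(-4) + 2))*(-33))*(15/31) = ((6*(2*(-4)*(-4 - 4) + 2))*(-33))*(15/31) = ((6*(2*(-4)*(-8) + 2))*(-33))*(15*(1/31)) = ((6*(64 + 2))*(-33))*(15/31) = ((6*66)*(-33))*(15/31) = (396*(-33))*(15/31) = -13068*15/31 = -196020/31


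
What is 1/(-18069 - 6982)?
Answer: -1/25051 ≈ -3.9919e-5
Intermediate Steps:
1/(-18069 - 6982) = 1/(-25051) = -1/25051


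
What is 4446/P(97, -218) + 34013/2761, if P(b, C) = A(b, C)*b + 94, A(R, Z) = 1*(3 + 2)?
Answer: 10656311/532873 ≈ 19.998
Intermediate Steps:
A(R, Z) = 5 (A(R, Z) = 1*5 = 5)
P(b, C) = 94 + 5*b (P(b, C) = 5*b + 94 = 94 + 5*b)
4446/P(97, -218) + 34013/2761 = 4446/(94 + 5*97) + 34013/2761 = 4446/(94 + 485) + 34013*(1/2761) = 4446/579 + 34013/2761 = 4446*(1/579) + 34013/2761 = 1482/193 + 34013/2761 = 10656311/532873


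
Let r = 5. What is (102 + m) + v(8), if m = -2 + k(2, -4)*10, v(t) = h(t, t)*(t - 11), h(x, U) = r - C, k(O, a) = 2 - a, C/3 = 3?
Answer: 172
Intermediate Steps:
C = 9 (C = 3*3 = 9)
h(x, U) = -4 (h(x, U) = 5 - 1*9 = 5 - 9 = -4)
v(t) = 44 - 4*t (v(t) = -4*(t - 11) = -4*(-11 + t) = 44 - 4*t)
m = 58 (m = -2 + (2 - 1*(-4))*10 = -2 + (2 + 4)*10 = -2 + 6*10 = -2 + 60 = 58)
(102 + m) + v(8) = (102 + 58) + (44 - 4*8) = 160 + (44 - 32) = 160 + 12 = 172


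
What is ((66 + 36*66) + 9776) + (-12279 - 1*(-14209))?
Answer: 14148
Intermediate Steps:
((66 + 36*66) + 9776) + (-12279 - 1*(-14209)) = ((66 + 2376) + 9776) + (-12279 + 14209) = (2442 + 9776) + 1930 = 12218 + 1930 = 14148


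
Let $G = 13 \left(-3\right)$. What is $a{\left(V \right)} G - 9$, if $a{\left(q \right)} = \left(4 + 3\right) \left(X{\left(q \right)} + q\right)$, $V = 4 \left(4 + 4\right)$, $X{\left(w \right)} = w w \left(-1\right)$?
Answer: $270807$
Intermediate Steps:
$X{\left(w \right)} = - w^{2}$ ($X{\left(w \right)} = w^{2} \left(-1\right) = - w^{2}$)
$V = 32$ ($V = 4 \cdot 8 = 32$)
$a{\left(q \right)} = - 7 q^{2} + 7 q$ ($a{\left(q \right)} = \left(4 + 3\right) \left(- q^{2} + q\right) = 7 \left(q - q^{2}\right) = - 7 q^{2} + 7 q$)
$G = -39$
$a{\left(V \right)} G - 9 = 7 \cdot 32 \left(1 - 32\right) \left(-39\right) - 9 = 7 \cdot 32 \left(-31\right) \left(-39\right) - 9 = \left(-6944\right) \left(-39\right) - 9 = 270816 - 9 = 270807$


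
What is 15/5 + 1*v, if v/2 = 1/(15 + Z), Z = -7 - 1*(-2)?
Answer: 16/5 ≈ 3.2000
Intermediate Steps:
Z = -5 (Z = -7 + 2 = -5)
v = 1/5 (v = 2/(15 - 5) = 2/10 = 2*(1/10) = 1/5 ≈ 0.20000)
15/5 + 1*v = 15/5 + 1*(1/5) = 15*(1/5) + 1/5 = 3 + 1/5 = 16/5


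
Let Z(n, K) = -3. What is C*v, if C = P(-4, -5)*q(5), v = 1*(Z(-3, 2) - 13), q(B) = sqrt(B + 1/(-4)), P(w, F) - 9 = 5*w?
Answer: 88*sqrt(19) ≈ 383.58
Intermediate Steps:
P(w, F) = 9 + 5*w
q(B) = sqrt(-1/4 + B) (q(B) = sqrt(B - 1/4) = sqrt(-1/4 + B))
v = -16 (v = 1*(-3 - 13) = 1*(-16) = -16)
C = -11*sqrt(19)/2 (C = (9 + 5*(-4))*(sqrt(-1 + 4*5)/2) = (9 - 20)*(sqrt(-1 + 20)/2) = -11*sqrt(19)/2 ≈ -23.974)
C*v = -11*sqrt(19)/2*(-16) = 88*sqrt(19)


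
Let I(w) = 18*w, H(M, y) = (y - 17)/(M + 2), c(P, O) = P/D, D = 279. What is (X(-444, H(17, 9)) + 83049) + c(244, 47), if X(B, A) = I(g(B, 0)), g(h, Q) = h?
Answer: 20941147/279 ≈ 75058.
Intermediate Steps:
c(P, O) = P/279
H(M, y) = (-17 + y)/(2 + M)
X(B, A) = 18*B
(X(-444, H(17, 9)) + 83049) + c(244, 47) = (18*(-444) + 83049) + (1/279)*244 = (-7992 + 83049) + 244/279 = 75057 + 244/279 = 20941147/279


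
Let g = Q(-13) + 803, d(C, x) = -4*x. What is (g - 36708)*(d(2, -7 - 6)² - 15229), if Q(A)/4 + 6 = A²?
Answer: 441543825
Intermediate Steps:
Q(A) = -24 + 4*A²
g = 1455 (g = (-24 + 4*(-13)²) + 803 = (-24 + 4*169) + 803 = (-24 + 676) + 803 = 652 + 803 = 1455)
(g - 36708)*(d(2, -7 - 6)² - 15229) = (1455 - 36708)*((-4*(-7 - 6))² - 15229) = -35253*((-4*(-13))² - 15229) = -35253*(52² - 15229) = -35253*(2704 - 15229) = -35253*(-12525) = 441543825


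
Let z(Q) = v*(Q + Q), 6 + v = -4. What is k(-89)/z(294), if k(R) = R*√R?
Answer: 89*I*√89/5880 ≈ 0.14279*I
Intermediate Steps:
v = -10 (v = -6 - 4 = -10)
k(R) = R^(3/2)
z(Q) = -20*Q (z(Q) = -10*(Q + Q) = -20*Q)
k(-89)/z(294) = (-89)^(3/2)/((-20*294)) = -89*I*√89/(-5880) = -89*I*√89*(-1/5880) = 89*I*√89/5880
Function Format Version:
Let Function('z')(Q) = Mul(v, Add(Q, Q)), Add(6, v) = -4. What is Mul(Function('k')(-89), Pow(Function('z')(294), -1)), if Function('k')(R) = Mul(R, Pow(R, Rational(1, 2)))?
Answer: Mul(Rational(89, 5880), I, Pow(89, Rational(1, 2))) ≈ Mul(0.14279, I)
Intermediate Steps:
v = -10 (v = Add(-6, -4) = -10)
Function('k')(R) = Pow(R, Rational(3, 2))
Function('z')(Q) = Mul(-20, Q) (Function('z')(Q) = Mul(-10, Add(Q, Q)) = Mul(-10, Mul(2, Q)) = Mul(-20, Q))
Mul(Function('k')(-89), Pow(Function('z')(294), -1)) = Mul(Pow(-89, Rational(3, 2)), Pow(Mul(-20, 294), -1)) = Mul(Mul(-89, I, Pow(89, Rational(1, 2))), Pow(-5880, -1)) = Mul(Mul(-89, I, Pow(89, Rational(1, 2))), Rational(-1, 5880)) = Mul(Rational(89, 5880), I, Pow(89, Rational(1, 2)))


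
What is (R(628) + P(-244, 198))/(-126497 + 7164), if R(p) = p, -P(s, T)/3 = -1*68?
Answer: -832/119333 ≈ -0.0069721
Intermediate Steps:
P(s, T) = 204 (P(s, T) = -(-3)*68 = -3*(-68) = 204)
(R(628) + P(-244, 198))/(-126497 + 7164) = (628 + 204)/(-126497 + 7164) = 832/(-119333) = 832*(-1/119333) = -832/119333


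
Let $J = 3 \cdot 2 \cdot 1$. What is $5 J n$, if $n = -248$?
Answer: $-7440$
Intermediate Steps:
$J = 6$ ($J = 6 \cdot 1 = 6$)
$5 J n = 5 \cdot 6 \left(-248\right) = 30 \left(-248\right) = -7440$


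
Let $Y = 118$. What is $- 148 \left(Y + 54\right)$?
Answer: $-25456$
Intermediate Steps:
$- 148 \left(Y + 54\right) = - 148 \left(118 + 54\right) = \left(-148\right) 172 = -25456$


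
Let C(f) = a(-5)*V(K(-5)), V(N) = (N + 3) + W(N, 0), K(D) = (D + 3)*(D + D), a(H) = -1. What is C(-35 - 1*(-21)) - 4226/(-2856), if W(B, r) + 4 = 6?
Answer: -33587/1428 ≈ -23.520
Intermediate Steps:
K(D) = 2*D*(3 + D) (K(D) = (3 + D)*(2*D) = 2*D*(3 + D))
W(B, r) = 2 (W(B, r) = -4 + 6 = 2)
V(N) = 5 + N (V(N) = (N + 3) + 2 = (3 + N) + 2 = 5 + N)
C(f) = -25 (C(f) = -(5 + 2*(-5)*(3 - 5)) = -(5 + 2*(-5)*(-2)) = -(5 + 20) = -1*25 = -25)
C(-35 - 1*(-21)) - 4226/(-2856) = -25 - 4226/(-2856) = -25 - 4226*(-1/2856) = -25 + 2113/1428 = -33587/1428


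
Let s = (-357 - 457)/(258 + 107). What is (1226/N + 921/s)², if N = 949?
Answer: 101138387467709641/596734620196 ≈ 1.6949e+5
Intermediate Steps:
s = -814/365 ≈ -2.2301
(1226/N + 921/s)² = (1226/949 + 921/(-814/365))² = (1226*(1/949) + 921*(-365/814))² = (1226/949 - 336165/814)² = (-318022621/772486)² = 101138387467709641/596734620196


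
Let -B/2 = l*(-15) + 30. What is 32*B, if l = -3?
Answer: -4800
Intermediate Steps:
B = -150 (B = -2*(-3*(-15) + 30) = -2*(45 + 30) = -2*75 = -150)
32*B = 32*(-150) = -4800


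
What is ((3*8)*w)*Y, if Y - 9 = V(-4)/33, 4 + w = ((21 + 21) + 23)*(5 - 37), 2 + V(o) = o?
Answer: -4851552/11 ≈ -4.4105e+5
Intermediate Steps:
V(o) = -2 + o
w = -2084 (w = -4 + ((21 + 21) + 23)*(5 - 37) = -4 + (42 + 23)*(-32) = -4 + 65*(-32) = -4 - 2080 = -2084)
Y = 97/11 (Y = 9 + (-2 - 4)/33 = 9 - 6*1/33 = 9 - 2/11 = 97/11 ≈ 8.8182)
((3*8)*w)*Y = ((3*8)*(-2084))*(97/11) = (24*(-2084))*(97/11) = -50016*97/11 = -4851552/11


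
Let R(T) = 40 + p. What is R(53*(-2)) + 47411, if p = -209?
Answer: 47242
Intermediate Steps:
R(T) = -169 (R(T) = 40 - 209 = -169)
R(53*(-2)) + 47411 = -169 + 47411 = 47242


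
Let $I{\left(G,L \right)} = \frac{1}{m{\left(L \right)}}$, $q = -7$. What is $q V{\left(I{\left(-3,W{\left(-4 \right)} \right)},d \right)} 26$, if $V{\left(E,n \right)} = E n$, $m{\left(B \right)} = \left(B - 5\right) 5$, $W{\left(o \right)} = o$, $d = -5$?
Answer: $- \frac{182}{9} \approx -20.222$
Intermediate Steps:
$m{\left(B \right)} = -25 + 5 B$ ($m{\left(B \right)} = \left(-5 + B\right) 5 = -25 + 5 B$)
$I{\left(G,L \right)} = \frac{1}{-25 + 5 L}$
$q V{\left(I{\left(-3,W{\left(-4 \right)} \right)},d \right)} 26 = - 7 \frac{1}{5 \left(-5 - 4\right)} \left(-5\right) 26 = - 7 \frac{1}{5 \left(-9\right)} \left(-5\right) 26 = - 7 \cdot \frac{1}{5} \left(- \frac{1}{9}\right) \left(-5\right) 26 = - 7 \left(\left(- \frac{1}{45}\right) \left(-5\right)\right) 26 = \left(-7\right) \frac{1}{9} \cdot 26 = \left(- \frac{7}{9}\right) 26 = - \frac{182}{9}$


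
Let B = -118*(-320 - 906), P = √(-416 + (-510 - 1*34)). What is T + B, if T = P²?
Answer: 143708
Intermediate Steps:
P = 8*I*√15 (P = √(-416 + (-510 - 34)) = √(-416 - 544) = √(-960) = 8*I*√15 ≈ 30.984*I)
T = -960 (T = (8*I*√15)² = -960)
B = 144668 (B = -118*(-1226) = 144668)
T + B = -960 + 144668 = 143708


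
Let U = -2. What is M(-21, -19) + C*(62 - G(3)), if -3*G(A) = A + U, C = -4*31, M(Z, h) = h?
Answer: -23245/3 ≈ -7748.3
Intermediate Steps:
C = -124
G(A) = ⅔ - A/3 (G(A) = -(A - 2)/3 = -(-2 + A)/3 = ⅔ - A/3)
M(-21, -19) + C*(62 - G(3)) = -19 - 124*(62 - (⅔ - ⅓*3)) = -19 - 124*(62 - (⅔ - 1)) = -19 - 124*(62 - 1*(-⅓)) = -19 - 124*(62 + ⅓) = -19 - 124*187/3 = -19 - 23188/3 = -23245/3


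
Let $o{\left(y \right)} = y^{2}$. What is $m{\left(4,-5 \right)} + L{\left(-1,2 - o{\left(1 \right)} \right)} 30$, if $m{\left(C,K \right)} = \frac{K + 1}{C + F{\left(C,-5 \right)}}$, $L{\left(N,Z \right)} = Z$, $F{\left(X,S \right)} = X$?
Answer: $\frac{59}{2} \approx 29.5$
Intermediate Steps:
$m{\left(C,K \right)} = \frac{1 + K}{2 C}$ ($m{\left(C,K \right)} = \frac{K + 1}{C + C} = \frac{1 + K}{2 C}$)
$m{\left(4,-5 \right)} + L{\left(-1,2 - o{\left(1 \right)} \right)} 30 = \frac{1 - 5}{2 \cdot 4} + \left(2 - 1^{2}\right) 30 = \frac{1}{2} \cdot \frac{1}{4} \left(-4\right) + \left(2 - 1\right) 30 = - \frac{1}{2} + \left(2 - 1\right) 30 = - \frac{1}{2} + 1 \cdot 30 = - \frac{1}{2} + 30 = \frac{59}{2}$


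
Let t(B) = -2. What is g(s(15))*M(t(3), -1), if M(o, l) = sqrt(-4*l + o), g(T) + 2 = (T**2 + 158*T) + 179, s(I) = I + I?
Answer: 5817*sqrt(2) ≈ 8226.5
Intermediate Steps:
s(I) = 2*I
g(T) = 177 + T**2 + 158*T (g(T) = -2 + ((T**2 + 158*T) + 179) = -2 + (179 + T**2 + 158*T) = 177 + T**2 + 158*T)
M(o, l) = sqrt(o - 4*l)
g(s(15))*M(t(3), -1) = (177 + (2*15)**2 + 158*(2*15))*sqrt(-2 - 4*(-1)) = (177 + 30**2 + 158*30)*sqrt(-2 + 4) = (177 + 900 + 4740)*sqrt(2) = 5817*sqrt(2)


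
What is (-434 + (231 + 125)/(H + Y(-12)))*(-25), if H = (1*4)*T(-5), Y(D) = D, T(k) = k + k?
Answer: 143275/13 ≈ 11021.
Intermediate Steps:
T(k) = 2*k
H = -40 (H = (1*4)*(2*(-5)) = 4*(-10) = -40)
(-434 + (231 + 125)/(H + Y(-12)))*(-25) = (-434 + (231 + 125)/(-40 - 12))*(-25) = (-434 + 356/(-52))*(-25) = (-434 + 356*(-1/52))*(-25) = (-434 - 89/13)*(-25) = -5731/13*(-25) = 143275/13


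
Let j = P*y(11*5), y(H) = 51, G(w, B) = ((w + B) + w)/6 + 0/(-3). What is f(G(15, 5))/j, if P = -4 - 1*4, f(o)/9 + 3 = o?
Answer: -1/16 ≈ -0.062500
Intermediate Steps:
G(w, B) = w/3 + B/6 (G(w, B) = ((B + w) + w)*(⅙) + 0*(-⅓) = (B + 2*w)*(⅙) + 0 = (w/3 + B/6) + 0 = w/3 + B/6)
f(o) = -27 + 9*o
P = -8 (P = -4 - 4 = -8)
j = -408 (j = -8*51 = -408)
f(G(15, 5))/j = (-27 + 9*((⅓)*15 + (⅙)*5))/(-408) = (-27 + 9*(5 + ⅚))*(-1/408) = (-27 + 9*(35/6))*(-1/408) = (-27 + 105/2)*(-1/408) = (51/2)*(-1/408) = -1/16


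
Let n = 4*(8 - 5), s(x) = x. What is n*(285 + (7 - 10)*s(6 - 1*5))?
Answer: 3384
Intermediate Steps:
n = 12 (n = 4*3 = 12)
n*(285 + (7 - 10)*s(6 - 1*5)) = 12*(285 + (7 - 10)*(6 - 1*5)) = 12*(285 - 3*(6 - 5)) = 12*(285 - 3*1) = 12*(285 - 3) = 12*282 = 3384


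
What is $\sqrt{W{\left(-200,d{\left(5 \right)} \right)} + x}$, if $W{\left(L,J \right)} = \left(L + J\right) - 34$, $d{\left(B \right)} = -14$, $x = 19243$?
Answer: $\sqrt{18995} \approx 137.82$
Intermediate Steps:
$W{\left(L,J \right)} = -34 + J + L$ ($W{\left(L,J \right)} = \left(J + L\right) - 34 = -34 + J + L$)
$\sqrt{W{\left(-200,d{\left(5 \right)} \right)} + x} = \sqrt{\left(-34 - 14 - 200\right) + 19243} = \sqrt{-248 + 19243} = \sqrt{18995}$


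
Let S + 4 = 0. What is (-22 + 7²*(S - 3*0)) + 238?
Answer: 20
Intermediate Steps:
S = -4 (S = -4 + 0 = -4)
(-22 + 7²*(S - 3*0)) + 238 = (-22 + 7²*(-4 - 3*0)) + 238 = (-22 + 49*(-4 + 0)) + 238 = (-22 + 49*(-4)) + 238 = (-22 - 196) + 238 = -218 + 238 = 20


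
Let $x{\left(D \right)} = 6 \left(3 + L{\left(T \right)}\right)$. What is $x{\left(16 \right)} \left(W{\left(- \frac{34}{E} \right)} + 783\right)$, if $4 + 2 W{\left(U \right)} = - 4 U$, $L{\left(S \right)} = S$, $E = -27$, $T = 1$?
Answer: $\frac{168152}{9} \approx 18684.0$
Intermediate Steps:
$x{\left(D \right)} = 24$ ($x{\left(D \right)} = 6 \left(3 + 1\right) = 6 \cdot 4 = 24$)
$W{\left(U \right)} = -2 - 2 U$ ($W{\left(U \right)} = -2 + \frac{\left(-4\right) U}{2} = -2 - 2 U$)
$x{\left(16 \right)} \left(W{\left(- \frac{34}{E} \right)} + 783\right) = 24 \left(\left(-2 - 2 \left(- \frac{34}{-27}\right)\right) + 783\right) = 24 \left(\left(-2 - 2 \left(\left(-34\right) \left(- \frac{1}{27}\right)\right)\right) + 783\right) = 24 \left(\left(-2 - \frac{68}{27}\right) + 783\right) = 24 \left(- \frac{122}{27} + 783\right) = 24 \cdot \frac{21019}{27} = \frac{168152}{9}$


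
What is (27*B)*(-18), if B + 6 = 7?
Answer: -486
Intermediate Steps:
B = 1 (B = -6 + 7 = 1)
(27*B)*(-18) = (27*1)*(-18) = 27*(-18) = -486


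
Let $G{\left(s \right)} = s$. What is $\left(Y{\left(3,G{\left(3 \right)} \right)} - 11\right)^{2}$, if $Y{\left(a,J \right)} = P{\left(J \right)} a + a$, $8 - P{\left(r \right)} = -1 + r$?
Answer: $100$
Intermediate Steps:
$P{\left(r \right)} = 9 - r$ ($P{\left(r \right)} = 8 - \left(-1 + r\right) = 9 - r$)
$Y{\left(a,J \right)} = a + a \left(9 - J\right)$ ($Y{\left(a,J \right)} = \left(9 - J\right) a + a = a \left(9 - J\right) + a = a + a \left(9 - J\right)$)
$\left(Y{\left(3,G{\left(3 \right)} \right)} - 11\right)^{2} = \left(3 \left(10 - 3\right) - 11\right)^{2} = \left(3 \cdot 7 - 11\right)^{2} = \left(21 - 11\right)^{2} = 10^{2} = 100$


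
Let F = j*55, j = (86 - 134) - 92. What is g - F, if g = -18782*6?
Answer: -104992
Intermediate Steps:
j = -140 (j = -48 - 92 = -140)
g = -112692
F = -7700 (F = -140*55 = -7700)
g - F = -112692 - 1*(-7700) = -112692 + 7700 = -104992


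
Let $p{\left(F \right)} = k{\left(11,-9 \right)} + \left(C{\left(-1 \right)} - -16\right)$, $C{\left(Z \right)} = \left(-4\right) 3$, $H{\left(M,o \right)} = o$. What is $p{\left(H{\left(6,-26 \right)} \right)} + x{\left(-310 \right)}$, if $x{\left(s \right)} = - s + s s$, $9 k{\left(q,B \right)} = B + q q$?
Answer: $\frac{867838}{9} \approx 96427.0$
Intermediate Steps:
$k{\left(q,B \right)} = \frac{B}{9} + \frac{q^{2}}{9}$ ($k{\left(q,B \right)} = \frac{B + q q}{9} = \frac{B + q^{2}}{9} = \frac{B}{9} + \frac{q^{2}}{9}$)
$C{\left(Z \right)} = -12$
$x{\left(s \right)} = s^{2} - s$ ($x{\left(s \right)} = - s + s^{2} = s^{2} - s$)
$p{\left(F \right)} = \frac{148}{9}$ ($p{\left(F \right)} = \left(\frac{1}{9} \left(-9\right) + \frac{11^{2}}{9}\right) - -4 = \left(-1 + \frac{1}{9} \cdot 121\right) + \left(-12 + 16\right) = \left(-1 + \frac{121}{9}\right) + 4 = \frac{112}{9} + 4 = \frac{148}{9}$)
$p{\left(H{\left(6,-26 \right)} \right)} + x{\left(-310 \right)} = \frac{148}{9} - 310 \left(-1 - 310\right) = \frac{148}{9} - -96410 = \frac{148}{9} + 96410 = \frac{867838}{9}$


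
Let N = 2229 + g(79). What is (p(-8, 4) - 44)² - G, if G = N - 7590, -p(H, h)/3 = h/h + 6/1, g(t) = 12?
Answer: 9574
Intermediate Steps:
p(H, h) = -21 (p(H, h) = -3*(h/h + 6/1) = -3*(1 + 6*1) = -3*(1 + 6) = -3*7 = -21)
N = 2241 (N = 2229 + 12 = 2241)
G = -5349 (G = 2241 - 7590 = -5349)
(p(-8, 4) - 44)² - G = (-21 - 44)² - 1*(-5349) = (-65)² + 5349 = 4225 + 5349 = 9574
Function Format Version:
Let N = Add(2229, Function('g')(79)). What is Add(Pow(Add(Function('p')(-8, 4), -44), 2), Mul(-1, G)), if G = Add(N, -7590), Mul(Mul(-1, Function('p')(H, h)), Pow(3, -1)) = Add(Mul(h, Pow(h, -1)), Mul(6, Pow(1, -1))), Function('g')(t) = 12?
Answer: 9574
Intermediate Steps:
Function('p')(H, h) = -21 (Function('p')(H, h) = Mul(-3, Add(Mul(h, Pow(h, -1)), Mul(6, Pow(1, -1)))) = Mul(-3, Add(1, Mul(6, 1))) = Mul(-3, Add(1, 6)) = Mul(-3, 7) = -21)
N = 2241 (N = Add(2229, 12) = 2241)
G = -5349 (G = Add(2241, -7590) = -5349)
Add(Pow(Add(Function('p')(-8, 4), -44), 2), Mul(-1, G)) = Add(Pow(Add(-21, -44), 2), Mul(-1, -5349)) = Add(Pow(-65, 2), 5349) = Add(4225, 5349) = 9574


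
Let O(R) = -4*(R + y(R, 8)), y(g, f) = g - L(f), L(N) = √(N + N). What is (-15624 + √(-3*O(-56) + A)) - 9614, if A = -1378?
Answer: -25238 + I*√2770 ≈ -25238.0 + 52.631*I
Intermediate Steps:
L(N) = √2*√N (L(N) = √(2*N) = √2*√N)
y(g, f) = g - √2*√f
O(R) = 16 - 8*R (O(R) = -4*(R + (R - √2*√8)) = -4*(R + (R - √2*2*√2)) = -4*(R + (R - 4)) = -4*(R + (-4 + R)) = -4*(-4 + 2*R) = 16 - 8*R)
(-15624 + √(-3*O(-56) + A)) - 9614 = (-15624 + √(-3*(16 - 8*(-56)) - 1378)) - 9614 = (-15624 + √(-3*(16 + 448) - 1378)) - 9614 = (-15624 + √(-3*464 - 1378)) - 9614 = (-15624 + √(-1392 - 1378)) - 9614 = (-15624 + √(-2770)) - 9614 = (-15624 + I*√2770) - 9614 = -25238 + I*√2770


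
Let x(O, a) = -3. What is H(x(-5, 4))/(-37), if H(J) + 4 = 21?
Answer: -17/37 ≈ -0.45946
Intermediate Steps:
H(J) = 17 (H(J) = -4 + 21 = 17)
H(x(-5, 4))/(-37) = 17/(-37) = 17*(-1/37) = -17/37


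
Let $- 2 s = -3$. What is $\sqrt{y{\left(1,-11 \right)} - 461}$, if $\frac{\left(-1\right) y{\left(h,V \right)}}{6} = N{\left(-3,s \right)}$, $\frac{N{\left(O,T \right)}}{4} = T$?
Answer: $i \sqrt{497} \approx 22.293 i$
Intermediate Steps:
$s = \frac{3}{2}$ ($s = \left(- \frac{1}{2}\right) \left(-3\right) = \frac{3}{2} \approx 1.5$)
$N{\left(O,T \right)} = 4 T$
$y{\left(h,V \right)} = -36$ ($y{\left(h,V \right)} = - 6 \cdot 4 \cdot \frac{3}{2} = \left(-6\right) 6 = -36$)
$\sqrt{y{\left(1,-11 \right)} - 461} = \sqrt{-36 - 461} = \sqrt{-497} = i \sqrt{497}$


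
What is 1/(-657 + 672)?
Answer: 1/15 ≈ 0.066667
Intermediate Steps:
1/(-657 + 672) = 1/15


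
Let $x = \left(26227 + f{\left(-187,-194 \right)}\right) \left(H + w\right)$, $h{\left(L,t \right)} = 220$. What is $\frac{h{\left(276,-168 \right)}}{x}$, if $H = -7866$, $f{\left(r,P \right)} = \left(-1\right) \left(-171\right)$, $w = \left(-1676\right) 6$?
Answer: $- \frac{55}{118276239} \approx -4.6501 \cdot 10^{-7}$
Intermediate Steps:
$w = -10056$
$f{\left(r,P \right)} = 171$
$x = -473104956$ ($x = \left(26227 + 171\right) \left(-7866 - 10056\right) = 26398 \left(-17922\right) = -473104956$)
$\frac{h{\left(276,-168 \right)}}{x} = \frac{220}{-473104956} = 220 \left(- \frac{1}{473104956}\right) = - \frac{55}{118276239}$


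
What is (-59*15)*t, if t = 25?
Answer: -22125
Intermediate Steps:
(-59*15)*t = -59*15*25 = -885*25 = -22125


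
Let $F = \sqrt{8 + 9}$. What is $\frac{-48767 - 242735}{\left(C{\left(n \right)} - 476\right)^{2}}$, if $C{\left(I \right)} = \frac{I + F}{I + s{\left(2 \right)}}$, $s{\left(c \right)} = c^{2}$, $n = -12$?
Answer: $- \frac{18656128}{\left(3796 + \sqrt{17}\right)^{2}} \approx -1.2919$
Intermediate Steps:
$F = \sqrt{17} \approx 4.1231$
$C{\left(I \right)} = \frac{I + \sqrt{17}}{4 + I}$ ($C{\left(I \right)} = \frac{I + \sqrt{17}}{I + 2^{2}} = \frac{I + \sqrt{17}}{I + 4} = \frac{I + \sqrt{17}}{4 + I}$)
$\frac{-48767 - 242735}{\left(C{\left(n \right)} - 476\right)^{2}} = \frac{-48767 - 242735}{\left(\frac{-12 + \sqrt{17}}{4 - 12} - 476\right)^{2}} = - \frac{291502}{\left(\frac{-12 + \sqrt{17}}{-8} - 476\right)^{2}} = - \frac{291502}{\left(- \frac{-12 + \sqrt{17}}{8} - 476\right)^{2}} = - \frac{291502}{\left(\left(\frac{3}{2} - \frac{\sqrt{17}}{8}\right) - 476\right)^{2}} = - \frac{291502}{\left(- \frac{949}{2} - \frac{\sqrt{17}}{8}\right)^{2}}$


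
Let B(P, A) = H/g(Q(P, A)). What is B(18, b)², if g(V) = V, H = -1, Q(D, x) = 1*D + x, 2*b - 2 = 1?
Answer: 4/1521 ≈ 0.0026299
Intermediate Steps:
b = 3/2 (b = 1 + (½)*1 = 1 + ½ = 3/2 ≈ 1.5000)
Q(D, x) = D + x
B(P, A) = -1/(A + P) (B(P, A) = -1/(P + A) = -1/(A + P))
B(18, b)² = (-1/(3/2 + 18))² = (-1/39/2)² = (-1*2/39)² = (-2/39)² = 4/1521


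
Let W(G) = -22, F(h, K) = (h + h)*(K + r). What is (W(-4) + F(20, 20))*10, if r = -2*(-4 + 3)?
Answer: 8580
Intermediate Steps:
r = 2 (r = -2*(-1) = 2)
F(h, K) = 2*h*(2 + K) (F(h, K) = (h + h)*(K + 2) = (2*h)*(2 + K) = 2*h*(2 + K))
(W(-4) + F(20, 20))*10 = (-22 + 2*20*(2 + 20))*10 = (-22 + 2*20*22)*10 = (-22 + 880)*10 = 858*10 = 8580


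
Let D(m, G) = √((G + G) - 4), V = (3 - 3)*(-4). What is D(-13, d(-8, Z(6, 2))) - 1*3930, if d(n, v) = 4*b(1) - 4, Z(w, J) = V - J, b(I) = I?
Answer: -3930 + 2*I ≈ -3930.0 + 2.0*I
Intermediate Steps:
V = 0 (V = 0*(-4) = 0)
Z(w, J) = -J (Z(w, J) = 0 - J = -J)
d(n, v) = 0 (d(n, v) = 4*1 - 4 = 4 - 4 = 0)
D(m, G) = √(-4 + 2*G) (D(m, G) = √(2*G - 4) = √(-4 + 2*G))
D(-13, d(-8, Z(6, 2))) - 1*3930 = √(-4 + 2*0) - 1*3930 = √(-4 + 0) - 3930 = √(-4) - 3930 = 2*I - 3930 = -3930 + 2*I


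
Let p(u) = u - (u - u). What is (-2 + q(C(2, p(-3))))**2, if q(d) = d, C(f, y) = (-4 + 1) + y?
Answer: 64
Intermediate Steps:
p(u) = u (p(u) = u - 1*0 = u + 0 = u)
C(f, y) = -3 + y
(-2 + q(C(2, p(-3))))**2 = (-2 + (-3 - 3))**2 = (-2 - 6)**2 = (-8)**2 = 64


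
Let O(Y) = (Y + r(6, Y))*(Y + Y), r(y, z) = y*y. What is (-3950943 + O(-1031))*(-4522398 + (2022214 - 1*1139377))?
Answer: 6912447147933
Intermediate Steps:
r(y, z) = y²
O(Y) = 2*Y*(36 + Y) (O(Y) = (Y + 6²)*(Y + Y) = (Y + 36)*(2*Y) = (36 + Y)*(2*Y) = 2*Y*(36 + Y))
(-3950943 + O(-1031))*(-4522398 + (2022214 - 1*1139377)) = (-3950943 + 2*(-1031)*(36 - 1031))*(-4522398 + (2022214 - 1*1139377)) = (-3950943 + 2*(-1031)*(-995))*(-4522398 + (2022214 - 1139377)) = (-3950943 + 2051690)*(-4522398 + 882837) = -1899253*(-3639561) = 6912447147933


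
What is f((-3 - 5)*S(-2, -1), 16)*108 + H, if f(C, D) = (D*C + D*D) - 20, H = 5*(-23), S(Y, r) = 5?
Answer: -43747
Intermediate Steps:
H = -115
f(C, D) = -20 + D² + C*D (f(C, D) = (C*D + D²) - 20 = (D² + C*D) - 20 = -20 + D² + C*D)
f((-3 - 5)*S(-2, -1), 16)*108 + H = (-20 + 16² + ((-3 - 5)*5)*16)*108 - 115 = (-20 + 256 - 8*5*16)*108 - 115 = (-20 + 256 - 40*16)*108 - 115 = (-20 + 256 - 640)*108 - 115 = -404*108 - 115 = -43632 - 115 = -43747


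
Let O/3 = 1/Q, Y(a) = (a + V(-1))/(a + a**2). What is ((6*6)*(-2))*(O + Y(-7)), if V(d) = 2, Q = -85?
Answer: 6612/595 ≈ 11.113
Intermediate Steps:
Y(a) = (2 + a)/(a + a**2) (Y(a) = (a + 2)/(a + a**2) = (2 + a)/(a + a**2))
O = -3/85 (O = 3/(-85) = 3*(-1/85) = -3/85 ≈ -0.035294)
((6*6)*(-2))*(O + Y(-7)) = ((6*6)*(-2))*(-3/85 + (2 - 7)/((-7)*(1 - 7))) = (36*(-2))*(-3/85 - 1/7*(-5)/(-6)) = -72*(-3/85 - 1/7*(-1/6)*(-5)) = -72*(-3/85 - 5/42) = -72*(-551/3570) = 6612/595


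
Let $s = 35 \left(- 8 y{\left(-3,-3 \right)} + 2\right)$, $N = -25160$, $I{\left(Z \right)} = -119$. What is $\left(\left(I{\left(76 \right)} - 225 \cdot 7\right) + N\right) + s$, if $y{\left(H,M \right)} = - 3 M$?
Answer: $-29304$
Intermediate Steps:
$s = -2450$ ($s = 35 \left(- 8 \left(\left(-3\right) \left(-3\right)\right) + 2\right) = 35 \left(\left(-8\right) 9 + 2\right) = 35 \left(-72 + 2\right) = 35 \left(-70\right) = -2450$)
$\left(\left(I{\left(76 \right)} - 225 \cdot 7\right) + N\right) + s = \left(\left(-119 - 225 \cdot 7\right) - 25160\right) - 2450 = \left(\left(-119 - 1575\right) - 25160\right) - 2450 = \left(-1694 - 25160\right) - 2450 = -26854 - 2450 = -29304$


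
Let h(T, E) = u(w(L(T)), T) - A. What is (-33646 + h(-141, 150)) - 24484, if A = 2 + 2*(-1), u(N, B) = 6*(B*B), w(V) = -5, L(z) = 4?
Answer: 61156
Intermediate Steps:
u(N, B) = 6*B²
A = 0 (A = 2 - 2 = 0)
h(T, E) = 6*T² (h(T, E) = 6*T² - 1*0 = 6*T² + 0 = 6*T²)
(-33646 + h(-141, 150)) - 24484 = (-33646 + 6*(-141)²) - 24484 = (-33646 + 6*19881) - 24484 = (-33646 + 119286) - 24484 = 85640 - 24484 = 61156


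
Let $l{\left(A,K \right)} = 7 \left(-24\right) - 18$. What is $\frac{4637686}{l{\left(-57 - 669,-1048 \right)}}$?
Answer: $- \frac{2318843}{93} \approx -24934.0$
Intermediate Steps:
$l{\left(A,K \right)} = -186$ ($l{\left(A,K \right)} = -168 - 18 = -186$)
$\frac{4637686}{l{\left(-57 - 669,-1048 \right)}} = \frac{4637686}{-186} = 4637686 \left(- \frac{1}{186}\right) = - \frac{2318843}{93}$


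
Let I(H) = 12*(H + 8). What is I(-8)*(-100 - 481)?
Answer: 0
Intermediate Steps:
I(H) = 96 + 12*H (I(H) = 12*(8 + H) = 96 + 12*H)
I(-8)*(-100 - 481) = (96 + 12*(-8))*(-100 - 481) = (96 - 96)*(-581) = 0*(-581) = 0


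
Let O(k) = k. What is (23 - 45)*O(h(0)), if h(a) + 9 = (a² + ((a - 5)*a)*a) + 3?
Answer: 132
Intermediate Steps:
h(a) = -6 + a² + a²*(-5 + a) (h(a) = -9 + ((a² + ((a - 5)*a)*a) + 3) = -9 + ((a² + ((-5 + a)*a)*a) + 3) = -9 + ((a² + (a*(-5 + a))*a) + 3) = -9 + ((a² + a²*(-5 + a)) + 3) = -9 + (3 + a² + a²*(-5 + a)) = -6 + a² + a²*(-5 + a))
(23 - 45)*O(h(0)) = (23 - 45)*(-6 + 0³ - 4*0²) = -22*(-6 + 0 - 4*0) = -22*(-6 + 0 + 0) = -22*(-6) = 132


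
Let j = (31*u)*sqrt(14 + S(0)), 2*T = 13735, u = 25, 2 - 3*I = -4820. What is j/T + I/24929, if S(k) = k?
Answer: 4822/74787 + 310*sqrt(14)/2747 ≈ 0.48672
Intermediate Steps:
I = 4822/3 (I = 2/3 - 1/3*(-4820) = 2/3 + 4820/3 = 4822/3 ≈ 1607.3)
T = 13735/2 (T = (1/2)*13735 = 13735/2 ≈ 6867.5)
j = 775*sqrt(14) (j = (31*25)*sqrt(14 + 0) = 775*sqrt(14) ≈ 2899.8)
j/T + I/24929 = (775*sqrt(14))/(13735/2) + (4822/3)/24929 = (775*sqrt(14))*(2/13735) + (4822/3)*(1/24929) = 310*sqrt(14)/2747 + 4822/74787 = 4822/74787 + 310*sqrt(14)/2747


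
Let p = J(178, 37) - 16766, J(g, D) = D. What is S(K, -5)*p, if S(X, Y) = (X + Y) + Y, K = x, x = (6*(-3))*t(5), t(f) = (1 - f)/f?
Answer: -368038/5 ≈ -73608.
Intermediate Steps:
t(f) = (1 - f)/f
x = 72/5 (x = (6*(-3))*((1 - 1*5)/5) = -18*(1 - 5)/5 = -18*(-4)/5 = -18*(-4/5) = 72/5 ≈ 14.400)
K = 72/5 ≈ 14.400
S(X, Y) = X + 2*Y
p = -16729 (p = 37 - 16766 = -16729)
S(K, -5)*p = (72/5 + 2*(-5))*(-16729) = (72/5 - 10)*(-16729) = (22/5)*(-16729) = -368038/5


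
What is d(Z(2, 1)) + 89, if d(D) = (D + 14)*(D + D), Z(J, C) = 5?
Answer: 279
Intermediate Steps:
d(D) = 2*D*(14 + D) (d(D) = (14 + D)*(2*D) = 2*D*(14 + D))
d(Z(2, 1)) + 89 = 2*5*(14 + 5) + 89 = 2*5*19 + 89 = 190 + 89 = 279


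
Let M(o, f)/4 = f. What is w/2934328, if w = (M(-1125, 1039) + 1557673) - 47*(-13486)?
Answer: 2195671/2934328 ≈ 0.74827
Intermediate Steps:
M(o, f) = 4*f
w = 2195671 (w = (4*1039 + 1557673) - 47*(-13486) = (4156 + 1557673) + 633842 = 1561829 + 633842 = 2195671)
w/2934328 = 2195671/2934328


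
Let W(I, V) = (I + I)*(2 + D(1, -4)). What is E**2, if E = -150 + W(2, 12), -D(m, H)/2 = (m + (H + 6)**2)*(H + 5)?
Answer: 33124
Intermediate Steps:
D(m, H) = -2*(5 + H)*(m + (6 + H)**2) (D(m, H) = -2*(m + (H + 6)**2)*(H + 5) = -2*(m + (6 + H)**2)*(5 + H) = -2*(5 + H)*(m + (6 + H)**2))
W(I, V) = -16*I (W(I, V) = (I + I)*(2 + (-10*1 - 10*(6 - 4)**2 - 2*(-4)*1 - 2*(-4)*(6 - 4)**2)) = (2*I)*(2 + (-10 - 10*2**2 + 8 - 2*(-4)*2**2)) = (2*I)*(2 + (-10 - 10*4 + 8 - 2*(-4)*4)) = (2*I)*(2 + (-10 - 40 + 8 + 32)) = (2*I)*(2 - 10) = (2*I)*(-8) = -16*I)
E = -182 (E = -150 - 16*2 = -150 - 32 = -182)
E**2 = (-182)**2 = 33124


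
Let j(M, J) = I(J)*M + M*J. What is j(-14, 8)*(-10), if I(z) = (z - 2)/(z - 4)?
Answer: 1330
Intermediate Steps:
I(z) = (-2 + z)/(-4 + z)
j(M, J) = J*M + M*(-2 + J)/(-4 + J) (j(M, J) = ((-2 + J)/(-4 + J))*M + M*J = M*(-2 + J)/(-4 + J) + J*M = J*M + M*(-2 + J)/(-4 + J))
j(-14, 8)*(-10) = -14*(-2 + 8 + 8*(-4 + 8))/(-4 + 8)*(-10) = -14*(-2 + 8 + 8*4)/4*(-10) = -14*¼*(-2 + 8 + 32)*(-10) = -14*¼*38*(-10) = -133*(-10) = 1330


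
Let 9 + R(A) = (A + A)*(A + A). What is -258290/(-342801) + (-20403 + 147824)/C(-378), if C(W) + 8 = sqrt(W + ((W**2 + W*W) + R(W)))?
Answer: 570756931138/293730065253 + 382263*sqrt(95213)/856853 ≈ 139.60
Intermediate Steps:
R(A) = -9 + 4*A**2 (R(A) = -9 + (A + A)*(A + A) = -9 + (2*A)*(2*A) = -9 + 4*A**2)
C(W) = -8 + sqrt(-9 + W + 6*W**2) (C(W) = -8 + sqrt(W + ((W**2 + W*W) + (-9 + 4*W**2))) = -8 + sqrt(W + ((W**2 + W**2) + (-9 + 4*W**2))) = -8 + sqrt(W + (2*W**2 + (-9 + 4*W**2))) = -8 + sqrt(W + (-9 + 6*W**2)) = -8 + sqrt(-9 + W + 6*W**2))
-258290/(-342801) + (-20403 + 147824)/C(-378) = -258290/(-342801) + (-20403 + 147824)/(-8 + sqrt(-9 - 378 + 6*(-378)**2)) = -258290*(-1/342801) + 127421/(-8 + sqrt(-9 - 378 + 6*142884)) = 258290/342801 + 127421/(-8 + sqrt(-9 - 378 + 857304)) = 258290/342801 + 127421/(-8 + sqrt(856917)) = 258290/342801 + 127421/(-8 + 3*sqrt(95213))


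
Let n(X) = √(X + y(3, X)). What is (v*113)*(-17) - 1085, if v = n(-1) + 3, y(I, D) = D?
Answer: -6848 - 1921*I*√2 ≈ -6848.0 - 2716.7*I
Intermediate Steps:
n(X) = √2*√X (n(X) = √(X + X) = √(2*X) = √2*√X)
v = 3 + I*√2 (v = √2*√(-1) + 3 = √2*I + 3 = I*√2 + 3 = 3 + I*√2 ≈ 3.0 + 1.4142*I)
(v*113)*(-17) - 1085 = ((3 + I*√2)*113)*(-17) - 1085 = (339 + 113*I*√2)*(-17) - 1085 = (-5763 - 1921*I*√2) - 1085 = -6848 - 1921*I*√2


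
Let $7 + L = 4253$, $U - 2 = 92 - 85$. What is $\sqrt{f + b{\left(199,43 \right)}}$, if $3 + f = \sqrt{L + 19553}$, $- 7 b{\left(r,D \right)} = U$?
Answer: $\frac{\sqrt{-210 + 49 \sqrt{23799}}}{7} \approx 12.247$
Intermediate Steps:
$U = 9$ ($U = 2 + \left(92 - 85\right) = 2 + 7 = 9$)
$b{\left(r,D \right)} = - \frac{9}{7}$ ($b{\left(r,D \right)} = \left(- \frac{1}{7}\right) 9 = - \frac{9}{7}$)
$L = 4246$ ($L = -7 + 4253 = 4246$)
$f = -3 + \sqrt{23799}$ ($f = -3 + \sqrt{4246 + 19553} = -3 + \sqrt{23799} \approx 151.27$)
$\sqrt{f + b{\left(199,43 \right)}} = \sqrt{\left(-3 + \sqrt{23799}\right) - \frac{9}{7}} = \sqrt{- \frac{30}{7} + \sqrt{23799}}$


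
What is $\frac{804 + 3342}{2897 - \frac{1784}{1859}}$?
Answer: $\frac{7707414}{5383739} \approx 1.4316$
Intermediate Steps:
$\frac{804 + 3342}{2897 - \frac{1784}{1859}} = \frac{4146}{2897 - \frac{1784}{1859}} = \frac{4146}{\frac{5383739}{1859}} = 4146 \cdot \frac{1859}{5383739} = \frac{7707414}{5383739}$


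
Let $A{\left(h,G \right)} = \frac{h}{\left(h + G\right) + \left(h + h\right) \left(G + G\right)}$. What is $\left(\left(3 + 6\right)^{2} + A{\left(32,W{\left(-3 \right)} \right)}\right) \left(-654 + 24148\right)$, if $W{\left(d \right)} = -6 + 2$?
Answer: $\frac{230076742}{121} \approx 1.9015 \cdot 10^{6}$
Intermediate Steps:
$W{\left(d \right)} = -4$
$A{\left(h,G \right)} = \frac{h}{G + h + 4 G h}$ ($A{\left(h,G \right)} = \frac{h}{\left(G + h\right) + 2 h 2 G} = \frac{h}{\left(G + h\right) + 4 G h} = \frac{h}{G + h + 4 G h}$)
$\left(\left(3 + 6\right)^{2} + A{\left(32,W{\left(-3 \right)} \right)}\right) \left(-654 + 24148\right) = \left(\left(3 + 6\right)^{2} + \frac{32}{-4 + 32 + 4 \left(-4\right) 32}\right) \left(-654 + 24148\right) = \left(9^{2} + \frac{32}{-4 + 32 - 512}\right) 23494 = \left(81 + \frac{32}{-484}\right) 23494 = \left(81 + 32 \left(- \frac{1}{484}\right)\right) 23494 = \left(81 - \frac{8}{121}\right) 23494 = \frac{9793}{121} \cdot 23494 = \frac{230076742}{121}$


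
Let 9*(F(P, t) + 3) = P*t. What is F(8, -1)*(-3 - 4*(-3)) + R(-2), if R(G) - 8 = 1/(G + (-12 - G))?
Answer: -325/12 ≈ -27.083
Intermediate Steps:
R(G) = 95/12 (R(G) = 8 + 1/(G + (-12 - G)) = 8 + 1/(-12) = 8 - 1/12 = 95/12)
F(P, t) = -3 + P*t/9 (F(P, t) = -3 + (P*t)/9 = -3 + P*t/9)
F(8, -1)*(-3 - 4*(-3)) + R(-2) = (-3 + (⅑)*8*(-1))*(-3 - 4*(-3)) + 95/12 = (-3 - 8/9)*(-3 + 12) + 95/12 = -35/9*9 + 95/12 = -35 + 95/12 = -325/12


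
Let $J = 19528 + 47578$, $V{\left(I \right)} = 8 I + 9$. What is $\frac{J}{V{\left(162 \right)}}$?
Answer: $\frac{2314}{45} \approx 51.422$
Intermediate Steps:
$V{\left(I \right)} = 9 + 8 I$
$J = 67106$
$\frac{J}{V{\left(162 \right)}} = \frac{67106}{9 + 8 \cdot 162} = \frac{67106}{9 + 1296} = \frac{67106}{1305} = 67106 \cdot \frac{1}{1305} = \frac{2314}{45}$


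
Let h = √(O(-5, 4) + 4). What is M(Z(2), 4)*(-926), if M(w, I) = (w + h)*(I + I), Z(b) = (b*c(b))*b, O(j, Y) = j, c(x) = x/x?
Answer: -29632 - 7408*I ≈ -29632.0 - 7408.0*I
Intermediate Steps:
c(x) = 1
Z(b) = b² (Z(b) = (b*1)*b = b*b = b²)
h = I (h = √(-5 + 4) = √(-1) = I ≈ 1.0*I)
M(w, I) = 2*I*(I + w) (M(w, I) = (w + I)*(I + I) = (I + w)*(2*I) = 2*I*(I + w))
M(Z(2), 4)*(-926) = (2*4*(I + 2²))*(-926) = (2*4*(I + 4))*(-926) = (2*4*(4 + I))*(-926) = (32 + 8*I)*(-926) = -29632 - 7408*I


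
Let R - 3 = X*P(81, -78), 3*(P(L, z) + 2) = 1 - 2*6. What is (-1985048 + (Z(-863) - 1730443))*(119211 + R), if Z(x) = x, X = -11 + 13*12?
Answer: -1319963464658/3 ≈ -4.3999e+11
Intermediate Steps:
P(L, z) = -17/3 (P(L, z) = -2 + (1 - 2*6)/3 = -2 + (1 - 12)/3 = -2 + (⅓)*(-11) = -2 - 11/3 = -17/3)
X = 145 (X = -11 + 156 = 145)
R = -2456/3 (R = 3 + 145*(-17/3) = 3 - 2465/3 = -2456/3 ≈ -818.67)
(-1985048 + (Z(-863) - 1730443))*(119211 + R) = (-1985048 + (-863 - 1730443))*(119211 - 2456/3) = (-1985048 - 1731306)*(355177/3) = -3716354*355177/3 = -1319963464658/3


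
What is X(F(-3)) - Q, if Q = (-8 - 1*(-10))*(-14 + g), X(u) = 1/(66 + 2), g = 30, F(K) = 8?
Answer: -2175/68 ≈ -31.985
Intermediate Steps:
X(u) = 1/68
Q = 32 (Q = (-8 - 1*(-10))*(-14 + 30) = (-8 + 10)*16 = 2*16 = 32)
X(F(-3)) - Q = 1/68 - 1*32 = 1/68 - 32 = -2175/68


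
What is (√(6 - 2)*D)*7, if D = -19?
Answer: -266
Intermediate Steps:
(√(6 - 2)*D)*7 = (√(6 - 2)*(-19))*7 = (√4*(-19))*7 = (2*(-19))*7 = -38*7 = -266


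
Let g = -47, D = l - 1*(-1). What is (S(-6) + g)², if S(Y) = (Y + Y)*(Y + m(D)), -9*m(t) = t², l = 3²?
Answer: 225625/9 ≈ 25069.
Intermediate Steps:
l = 9
D = 10 (D = 9 - 1*(-1) = 9 + 1 = 10)
m(t) = -t²/9
S(Y) = 2*Y*(-100/9 + Y) (S(Y) = (Y + Y)*(Y - ⅑*10²) = (2*Y)*(Y - ⅑*100) = (2*Y)*(Y - 100/9) = (2*Y)*(-100/9 + Y) = 2*Y*(-100/9 + Y))
(S(-6) + g)² = ((2/9)*(-6)*(-100 + 9*(-6)) - 47)² = ((2/9)*(-6)*(-100 - 54) - 47)² = ((2/9)*(-6)*(-154) - 47)² = (616/3 - 47)² = (475/3)² = 225625/9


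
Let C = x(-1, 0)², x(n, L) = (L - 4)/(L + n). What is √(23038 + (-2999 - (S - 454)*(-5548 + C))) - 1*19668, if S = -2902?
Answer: -19668 + I*√18545353 ≈ -19668.0 + 4306.4*I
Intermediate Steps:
x(n, L) = (-4 + L)/(L + n)
C = 16 (C = ((-4 + 0)/(0 - 1))² = (-4/(-1))² = (-1*(-4))² = 4² = 16)
√(23038 + (-2999 - (S - 454)*(-5548 + C))) - 1*19668 = √(23038 + (-2999 - (-2902 - 454)*(-5548 + 16))) - 1*19668 = √(23038 + (-2999 - (-3356)*(-5532))) - 19668 = √(23038 + (-2999 - 1*18565392)) - 19668 = √(23038 + (-2999 - 18565392)) - 19668 = √(23038 - 18568391) - 19668 = √(-18545353) - 19668 = I*√18545353 - 19668 = -19668 + I*√18545353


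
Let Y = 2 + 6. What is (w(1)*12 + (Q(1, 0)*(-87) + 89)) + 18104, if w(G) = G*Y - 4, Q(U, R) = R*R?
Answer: 18241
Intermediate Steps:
Q(U, R) = R²
Y = 8
w(G) = -4 + 8*G (w(G) = G*8 - 4 = 8*G - 4 = -4 + 8*G)
(w(1)*12 + (Q(1, 0)*(-87) + 89)) + 18104 = ((-4 + 8*1)*12 + (0²*(-87) + 89)) + 18104 = ((-4 + 8)*12 + (0*(-87) + 89)) + 18104 = (4*12 + (0 + 89)) + 18104 = (48 + 89) + 18104 = 137 + 18104 = 18241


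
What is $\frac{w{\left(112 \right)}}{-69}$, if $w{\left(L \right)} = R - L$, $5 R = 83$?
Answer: $\frac{159}{115} \approx 1.3826$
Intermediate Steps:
$R = \frac{83}{5}$ ($R = \frac{1}{5} \cdot 83 = \frac{83}{5} \approx 16.6$)
$w{\left(L \right)} = \frac{83}{5} - L$
$\frac{w{\left(112 \right)}}{-69} = \frac{\frac{83}{5} - 112}{-69} = - \frac{\frac{83}{5} - 112}{69} = \left(- \frac{1}{69}\right) \left(- \frac{477}{5}\right) = \frac{159}{115}$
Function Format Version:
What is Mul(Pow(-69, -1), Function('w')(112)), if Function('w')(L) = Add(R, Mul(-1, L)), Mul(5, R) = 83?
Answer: Rational(159, 115) ≈ 1.3826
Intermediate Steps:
R = Rational(83, 5) (R = Mul(Rational(1, 5), 83) = Rational(83, 5) ≈ 16.600)
Function('w')(L) = Add(Rational(83, 5), Mul(-1, L))
Mul(Pow(-69, -1), Function('w')(112)) = Mul(Pow(-69, -1), Add(Rational(83, 5), Mul(-1, 112))) = Mul(Rational(-1, 69), Add(Rational(83, 5), -112)) = Mul(Rational(-1, 69), Rational(-477, 5)) = Rational(159, 115)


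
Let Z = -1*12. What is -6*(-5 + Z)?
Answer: 102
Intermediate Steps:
Z = -12
-6*(-5 + Z) = -6*(-5 - 12) = -6*(-17) = 102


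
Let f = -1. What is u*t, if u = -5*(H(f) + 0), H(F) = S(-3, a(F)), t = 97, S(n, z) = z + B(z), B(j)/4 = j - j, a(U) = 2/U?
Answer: 970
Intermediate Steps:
B(j) = 0 (B(j) = 4*(j - j) = 4*0 = 0)
S(n, z) = z (S(n, z) = z + 0 = z)
H(F) = 2/F
u = 10 (u = -5*(2/(-1) + 0) = -5*(2*(-1) + 0) = -5*(-2 + 0) = -5*(-2) = 10)
u*t = 10*97 = 970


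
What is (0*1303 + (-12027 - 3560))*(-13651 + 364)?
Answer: 207104469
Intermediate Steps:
(0*1303 + (-12027 - 3560))*(-13651 + 364) = (0 - 15587)*(-13287) = -15587*(-13287) = 207104469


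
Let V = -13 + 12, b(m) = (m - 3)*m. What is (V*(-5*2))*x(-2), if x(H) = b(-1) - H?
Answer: 60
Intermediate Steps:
b(m) = m*(-3 + m) (b(m) = (-3 + m)*m = m*(-3 + m))
V = -1
x(H) = 4 - H (x(H) = -(-3 - 1) - H = -1*(-4) - H = 4 - H)
(V*(-5*2))*x(-2) = (-(-5)*2)*(4 - 1*(-2)) = (-1*(-10))*(4 + 2) = 10*6 = 60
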